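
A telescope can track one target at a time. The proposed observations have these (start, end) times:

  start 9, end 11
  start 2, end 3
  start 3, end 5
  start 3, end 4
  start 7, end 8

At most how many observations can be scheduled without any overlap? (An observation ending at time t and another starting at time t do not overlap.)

By end time: (2,3), (3,4), (3,5), (7,8), (9,11).
Pick (2,3); next start ≥ 3 → (3,4); next start ≥ 4 → (7,8); next start ≥ 8 → (9,11).
Selected 4 observations.

4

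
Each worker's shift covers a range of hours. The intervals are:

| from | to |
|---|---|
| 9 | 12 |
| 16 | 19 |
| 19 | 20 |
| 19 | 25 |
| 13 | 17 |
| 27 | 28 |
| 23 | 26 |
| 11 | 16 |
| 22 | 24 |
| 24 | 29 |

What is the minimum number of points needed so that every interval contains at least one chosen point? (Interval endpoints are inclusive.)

Process intervals by earliest right end; each time one isn't hit yet, stab at its right endpoint.
By right end: [9,12]  [11,16]  [13,17]  [16,19]  [19,20]  [22,24]  [19,25]  [23,26]  [27,28]  [24,29]
[9,12] uncovered → point at 12; [13,17] uncovered → point at 17; [19,20] uncovered → point at 20; [22,24] uncovered → point at 24; [27,28] uncovered → point at 28.
Points: 12, 17, 20, 24, 28 (5 total).

5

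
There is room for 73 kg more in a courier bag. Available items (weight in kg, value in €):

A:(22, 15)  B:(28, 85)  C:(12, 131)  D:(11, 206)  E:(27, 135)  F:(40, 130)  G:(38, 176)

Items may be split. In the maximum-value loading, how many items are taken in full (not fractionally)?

Ratios (sorted): D 18.73, C 10.92, E 5.00, G 4.63, F 3.25, B 3.04, A 0.68
take D (11 @ 206); take C (12 @ 131); take E (27 @ 135); take 23/38 of G → 106.53. Capacity used 73/73.
3 item(s) taken whole; one partial (take 23/38 of G).

3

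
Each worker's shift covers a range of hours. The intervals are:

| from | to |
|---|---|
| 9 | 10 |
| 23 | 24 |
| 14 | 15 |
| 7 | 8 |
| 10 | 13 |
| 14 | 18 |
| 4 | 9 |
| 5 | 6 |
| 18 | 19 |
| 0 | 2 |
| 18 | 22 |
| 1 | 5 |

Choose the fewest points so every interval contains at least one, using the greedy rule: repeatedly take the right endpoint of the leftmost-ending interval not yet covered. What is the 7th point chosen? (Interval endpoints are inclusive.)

24

By right end: [0,2]  [1,5]  [5,6]  [7,8]  [4,9]  [9,10]  [10,13]  [14,15]  [14,18]  [18,19]  [18,22]  [23,24]
[0,2] uncovered → point at 2; [5,6] uncovered → point at 6; [7,8] uncovered → point at 8; [9,10] uncovered → point at 10; [14,15] uncovered → point at 15; [18,19] uncovered → point at 19; [23,24] uncovered → point at 24.
Points: 2, 6, 8, 10, 15, 19, 24 (7 total).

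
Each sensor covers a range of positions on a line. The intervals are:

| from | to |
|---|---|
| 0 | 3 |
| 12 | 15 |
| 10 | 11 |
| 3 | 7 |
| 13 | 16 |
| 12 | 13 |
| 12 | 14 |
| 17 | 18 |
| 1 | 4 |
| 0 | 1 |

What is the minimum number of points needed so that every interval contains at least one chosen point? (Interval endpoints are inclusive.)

By right end: [0,1]  [0,3]  [1,4]  [3,7]  [10,11]  [12,13]  [12,14]  [12,15]  [13,16]  [17,18]
[0,1] uncovered → point at 1; [3,7] uncovered → point at 7; [10,11] uncovered → point at 11; [12,13] uncovered → point at 13; [17,18] uncovered → point at 18.
Points: 1, 7, 11, 13, 18 (5 total).

5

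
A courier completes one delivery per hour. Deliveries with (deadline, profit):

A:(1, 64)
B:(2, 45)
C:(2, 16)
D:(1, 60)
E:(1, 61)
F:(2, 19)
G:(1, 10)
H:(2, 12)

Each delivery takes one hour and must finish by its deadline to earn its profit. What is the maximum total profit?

Take jobs in profit order; each goes to the latest open slot no later than its deadline.
Profit order: A=64 E=61 D=60 B=45 F=19 C=16 H=12 G=10
Assign: A→slot 1, E skipped, D skipped, B→slot 2, F skipped, C skipped, H skipped, G skipped.
Slots: [1:A] [2:B]
Profit = 64 + 45 = 109

109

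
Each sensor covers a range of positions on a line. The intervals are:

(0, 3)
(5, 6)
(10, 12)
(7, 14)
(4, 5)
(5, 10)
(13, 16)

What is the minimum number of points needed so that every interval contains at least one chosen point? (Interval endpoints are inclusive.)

4

Sort by right endpoint; whenever an interval is uncovered, place a point at its right end.
Sorted: [0,3] [4,5] [5,6] [5,10] [10,12] [7,14] [13,16]
{[0,3]} hit by 3; {[4,5],[5,6],[5,10]} hit by 5; {[10,12],[7,14]} hit by 12; {[13,16]} hit by 16.
Points: 3, 5, 12, 16 (4 total).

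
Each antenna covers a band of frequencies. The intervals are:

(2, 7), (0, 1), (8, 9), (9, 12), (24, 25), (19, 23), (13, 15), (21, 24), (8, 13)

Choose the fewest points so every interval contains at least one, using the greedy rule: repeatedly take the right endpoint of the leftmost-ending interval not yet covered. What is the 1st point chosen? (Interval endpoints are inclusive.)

By right end: [0,1]  [2,7]  [8,9]  [9,12]  [8,13]  [13,15]  [19,23]  [21,24]  [24,25]
[0,1] uncovered → point at 1; [2,7] uncovered → point at 7; [8,9] uncovered → point at 9; [13,15] uncovered → point at 15; [19,23] uncovered → point at 23; [24,25] uncovered → point at 25.
Points: 1, 7, 9, 15, 23, 25 (6 total).

1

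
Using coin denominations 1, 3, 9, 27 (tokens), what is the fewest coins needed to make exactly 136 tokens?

Greedy: take as many of the largest coin as possible, then repeat with the remainder.
136 = 5×27 + 1×1
Total coins = 5 + 1 = 6

6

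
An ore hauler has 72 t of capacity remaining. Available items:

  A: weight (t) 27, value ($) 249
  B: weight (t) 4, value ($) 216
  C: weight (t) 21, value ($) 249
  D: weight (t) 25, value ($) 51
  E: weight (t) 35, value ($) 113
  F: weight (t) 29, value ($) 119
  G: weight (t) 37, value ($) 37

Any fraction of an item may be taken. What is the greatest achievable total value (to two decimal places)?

796.07

Ratios (sorted): B 54.00, C 11.86, A 9.22, F 4.10, E 3.23, D 2.04, G 1.00
take B (4 @ 216); take C (21 @ 249); take A (27 @ 249); take 20/29 of F → 82.07. Capacity used 72/72.
Total value = 796.07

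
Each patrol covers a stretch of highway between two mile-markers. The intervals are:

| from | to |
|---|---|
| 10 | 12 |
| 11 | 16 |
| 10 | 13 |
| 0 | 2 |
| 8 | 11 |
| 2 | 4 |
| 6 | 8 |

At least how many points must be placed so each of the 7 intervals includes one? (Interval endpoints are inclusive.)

Sorted: [0,2] [2,4] [6,8] [8,11] [10,12] [10,13] [11,16]
{[0,2],[2,4]} hit by 2; {[6,8],[8,11]} hit by 8; {[10,12],[10,13],[11,16]} hit by 12.
Points: 2, 8, 12 (3 total).

3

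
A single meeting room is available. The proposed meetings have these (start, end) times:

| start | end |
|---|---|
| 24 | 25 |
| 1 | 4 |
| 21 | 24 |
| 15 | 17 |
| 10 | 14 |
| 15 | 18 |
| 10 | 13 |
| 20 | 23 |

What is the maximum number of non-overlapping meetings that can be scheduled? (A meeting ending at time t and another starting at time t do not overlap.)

Sort by end time and greedily take each interval whose start is ≥ the last chosen end.
Sorted by end: (1,4)  (10,13)  (10,14)  (15,17)  (15,18)  (20,23)  (21,24)  (24,25)
take (1,4); take (10,13); take (15,17); skip (15,18); take (20,23); take (24,25).
Selected 5 meetings.

5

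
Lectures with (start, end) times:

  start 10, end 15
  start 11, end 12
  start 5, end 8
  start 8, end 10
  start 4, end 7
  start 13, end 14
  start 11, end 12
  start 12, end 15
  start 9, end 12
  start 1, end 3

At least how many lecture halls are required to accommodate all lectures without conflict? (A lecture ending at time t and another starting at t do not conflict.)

Events (time:±→running): 1:+→1 3:-→0 4:+→1 5:+→2 7:-→1 8:-→0 8:+→1 9:+→2 10:-→1 10:+→2 11:+→3 11:+→4 … peak 4.

4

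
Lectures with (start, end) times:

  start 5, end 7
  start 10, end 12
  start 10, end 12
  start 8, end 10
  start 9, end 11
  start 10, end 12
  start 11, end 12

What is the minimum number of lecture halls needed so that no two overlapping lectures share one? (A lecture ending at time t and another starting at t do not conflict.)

Events (time:±→running): 5:+→1 7:-→0 8:+→1 9:+→2 10:-→1 10:+→2 10:+→3 10:+→4 … peak 4.

4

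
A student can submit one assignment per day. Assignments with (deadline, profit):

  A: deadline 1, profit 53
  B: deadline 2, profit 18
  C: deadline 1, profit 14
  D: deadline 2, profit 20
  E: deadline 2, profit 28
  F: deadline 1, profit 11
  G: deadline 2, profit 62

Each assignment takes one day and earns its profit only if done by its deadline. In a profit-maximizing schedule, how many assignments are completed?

2

Take jobs in profit order; each goes to the latest open slot no later than its deadline.
By profit: G(d2,62), A(d1,53), E(d2,28), D(d2,20), B(d2,18), C(d1,14), F(d1,11)
G→slot 2; A→slot 1; E skipped; D skipped; B skipped; C skipped; F skipped.
2 of 7 scheduled.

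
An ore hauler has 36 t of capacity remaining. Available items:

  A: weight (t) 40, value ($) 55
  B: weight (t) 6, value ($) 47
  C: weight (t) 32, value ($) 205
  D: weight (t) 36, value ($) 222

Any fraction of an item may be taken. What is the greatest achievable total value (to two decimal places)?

Sort by value per unit weight and fill in that order.
Order: B (47/6=7.83) > C (205/32=6.41) > D (222/36=6.17) > A (55/40=1.38)
Fill: take B (6 @ 47) → take 30/32 of C → 192.19; 36/36 used.
Total value = 239.19

239.19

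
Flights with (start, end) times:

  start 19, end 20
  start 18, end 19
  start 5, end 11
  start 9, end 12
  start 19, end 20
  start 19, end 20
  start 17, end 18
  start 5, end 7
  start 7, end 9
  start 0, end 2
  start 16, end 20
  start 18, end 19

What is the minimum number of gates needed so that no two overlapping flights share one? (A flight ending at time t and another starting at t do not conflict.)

Count concurrent intervals with a sweep; the peak is the room count.
Events (time:±→running): 0:+→1 2:-→0 5:+→1 5:+→2 7:-→1 7:+→2 9:-→1 9:+→2 11:-→1 12:-→0 16:+→1 17:+→2 18:-→1 18:+→2 18:+→3 19:-→2 19:-→1 19:+→2 19:+→3 19:+→4 … peak 4.

4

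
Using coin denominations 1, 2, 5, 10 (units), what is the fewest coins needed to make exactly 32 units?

4

Greedy: take as many of the largest coin as possible, then repeat with the remainder.
32 = 3×10 + 1×2
Total coins = 3 + 1 = 4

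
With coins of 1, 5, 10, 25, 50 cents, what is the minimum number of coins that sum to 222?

Use the largest denomination that fits, subtract, and repeat.
222 − 4×50→22 − 2×10→2 − 2×1→0
Total coins = 4 + 2 + 2 = 8

8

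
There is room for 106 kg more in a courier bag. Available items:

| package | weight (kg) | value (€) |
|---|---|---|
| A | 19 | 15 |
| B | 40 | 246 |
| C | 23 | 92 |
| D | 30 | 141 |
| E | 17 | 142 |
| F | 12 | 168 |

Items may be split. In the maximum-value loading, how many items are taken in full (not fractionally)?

Sort by value per unit weight and fill in that order.
Ratios (sorted): F 14.00, E 8.35, B 6.15, D 4.70, C 4.00, A 0.79
take F (12 @ 168); take E (17 @ 142); take B (40 @ 246); take D (30 @ 141); take 7/23 of C → 28.00. Capacity used 106/106.
4 item(s) taken whole; one partial (take 7/23 of C).

4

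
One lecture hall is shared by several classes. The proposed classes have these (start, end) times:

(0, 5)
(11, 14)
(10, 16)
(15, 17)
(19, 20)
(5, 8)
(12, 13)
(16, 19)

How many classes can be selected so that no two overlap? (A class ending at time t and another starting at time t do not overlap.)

Greedy by earliest finish: after sorting by end time, pick each interval compatible with the last pick.
Sorted by end: (0,5)  (5,8)  (12,13)  (11,14)  (10,16)  (15,17)  (16,19)  (19,20)
take (0,5); take (5,8); take (12,13); skip (11,14); take (15,17); take (19,20).
Selected 5 classes.

5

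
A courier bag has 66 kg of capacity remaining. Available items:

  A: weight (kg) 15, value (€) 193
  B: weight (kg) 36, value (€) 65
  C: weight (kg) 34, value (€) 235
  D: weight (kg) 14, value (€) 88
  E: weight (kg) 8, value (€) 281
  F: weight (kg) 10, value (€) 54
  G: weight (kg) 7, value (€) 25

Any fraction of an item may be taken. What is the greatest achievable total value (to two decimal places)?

Greedy by value/weight ratio, highest first.
Order: E (281/8=35.12) > A (193/15=12.87) > C (235/34=6.91) > D (88/14=6.29) > F (54/10=5.40) > G (25/7=3.57) > B (65/36=1.81)
Fill: take E (8 @ 281) → take A (15 @ 193) → take C (34 @ 235) → take 9/14 of D → 56.57; 66/66 used.
Total value = 765.57

765.57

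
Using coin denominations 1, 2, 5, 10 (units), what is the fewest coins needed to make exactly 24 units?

Greedy: take as many of the largest coin as possible, then repeat with the remainder.
24 − 2×10→4 − 2×2→0
Total coins = 2 + 2 = 4

4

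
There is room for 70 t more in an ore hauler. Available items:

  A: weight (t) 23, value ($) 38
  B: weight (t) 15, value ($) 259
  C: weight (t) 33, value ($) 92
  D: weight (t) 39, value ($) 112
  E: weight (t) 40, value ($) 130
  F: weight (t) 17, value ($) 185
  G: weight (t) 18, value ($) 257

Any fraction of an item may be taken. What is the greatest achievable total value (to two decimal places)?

766.00

Ratios (sorted): B 17.27, G 14.28, F 10.88, E 3.25, D 2.87, C 2.79, A 1.65
take B (15 @ 259); take G (18 @ 257); take F (17 @ 185); take 20/40 of E → 65.00. Capacity used 70/70.
Total value = 766.00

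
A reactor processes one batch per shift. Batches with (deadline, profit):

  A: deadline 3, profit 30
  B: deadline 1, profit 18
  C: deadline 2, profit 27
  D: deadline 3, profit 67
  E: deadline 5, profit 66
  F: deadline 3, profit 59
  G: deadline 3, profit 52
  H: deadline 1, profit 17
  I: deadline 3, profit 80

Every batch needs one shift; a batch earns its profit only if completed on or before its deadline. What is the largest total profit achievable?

Profit order: I=80 D=67 E=66 F=59 G=52 A=30 C=27 B=18 H=17
Assign: I→slot 3, D→slot 2, E→slot 5, F→slot 1, G skipped, A skipped, C skipped, B skipped, H skipped.
Slots: [1:F] [2:D] [3:I] [5:E]
Profit = 59 + 67 + 80 + 66 = 272

272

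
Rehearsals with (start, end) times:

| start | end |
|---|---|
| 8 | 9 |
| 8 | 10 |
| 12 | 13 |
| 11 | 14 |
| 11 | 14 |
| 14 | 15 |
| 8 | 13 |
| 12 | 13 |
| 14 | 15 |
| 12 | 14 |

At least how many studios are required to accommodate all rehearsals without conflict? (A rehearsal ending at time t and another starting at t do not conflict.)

Events (time:±→running): 8:+→1 8:+→2 8:+→3 9:-→2 10:-→1 11:+→2 11:+→3 12:+→4 12:+→5 12:+→6 … peak 6.

6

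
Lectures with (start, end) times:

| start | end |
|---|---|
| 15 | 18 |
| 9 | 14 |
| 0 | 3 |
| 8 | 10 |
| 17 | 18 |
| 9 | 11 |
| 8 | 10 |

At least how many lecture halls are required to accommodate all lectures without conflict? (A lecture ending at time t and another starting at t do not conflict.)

4

Events (time:±→running): 0:+→1 3:-→0 8:+→1 8:+→2 9:+→3 9:+→4 … peak 4.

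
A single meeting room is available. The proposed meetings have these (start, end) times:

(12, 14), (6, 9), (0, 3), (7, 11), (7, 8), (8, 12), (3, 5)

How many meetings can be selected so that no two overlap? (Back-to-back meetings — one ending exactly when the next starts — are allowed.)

5

Sorted by end: (0,3)  (3,5)  (7,8)  (6,9)  (7,11)  (8,12)  (12,14)
take (0,3); take (3,5); take (7,8); take (8,12); take (12,14).
Selected 5 meetings.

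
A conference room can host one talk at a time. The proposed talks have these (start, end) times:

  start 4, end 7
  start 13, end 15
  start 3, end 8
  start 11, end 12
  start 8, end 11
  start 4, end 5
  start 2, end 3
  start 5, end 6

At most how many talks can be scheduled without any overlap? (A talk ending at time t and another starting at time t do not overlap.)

Sorted by end: (2,3)  (4,5)  (5,6)  (4,7)  (3,8)  (8,11)  (11,12)  (13,15)
take (2,3); take (4,5); take (5,6); skip (4,7); take (8,11); take (11,12); take (13,15).
Selected 6 talks.

6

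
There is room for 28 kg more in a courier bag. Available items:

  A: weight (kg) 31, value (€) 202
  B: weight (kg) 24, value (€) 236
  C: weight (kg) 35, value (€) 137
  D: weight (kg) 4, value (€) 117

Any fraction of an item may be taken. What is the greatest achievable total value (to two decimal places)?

Greedy by value/weight ratio, highest first.
Ratios (sorted): D 29.25, B 9.83, A 6.52, C 3.91
take D (4 @ 117); take B (24 @ 236). Capacity used 28/28.
Total value = 353.00

353.00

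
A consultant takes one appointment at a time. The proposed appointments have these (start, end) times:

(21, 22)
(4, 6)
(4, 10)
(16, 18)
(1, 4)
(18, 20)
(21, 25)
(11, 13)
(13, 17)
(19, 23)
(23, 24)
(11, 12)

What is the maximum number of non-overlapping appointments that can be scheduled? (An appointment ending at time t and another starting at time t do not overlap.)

7

Order by finish time; keep every interval that doesn't clash with the previous kept one.
Sorted by end: (1,4)  (4,6)  (4,10)  (11,12)  (11,13)  (13,17)  (16,18)  (18,20)  (21,22)  (19,23)  (23,24)  (21,25)
take (1,4); take (4,6); take (11,12); take (13,17); take (18,20); take (21,22); skip (19,23); take (23,24); skip (21,25).
Selected 7 appointments.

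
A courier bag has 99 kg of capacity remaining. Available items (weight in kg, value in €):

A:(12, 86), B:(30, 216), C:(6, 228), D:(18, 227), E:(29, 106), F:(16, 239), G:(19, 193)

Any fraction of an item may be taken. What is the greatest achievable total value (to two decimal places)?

Greedy by value/weight ratio, highest first.
Order: C (228/6=38.00) > F (239/16=14.94) > D (227/18=12.61) > G (193/19=10.16) > B (216/30=7.20) > A (86/12=7.17) > E (106/29=3.66)
Fill: take C (6 @ 228) → take F (16 @ 239) → take D (18 @ 227) → take G (19 @ 193) → take B (30 @ 216) → take 10/12 of A → 71.67; 99/99 used.
Total value = 1174.67

1174.67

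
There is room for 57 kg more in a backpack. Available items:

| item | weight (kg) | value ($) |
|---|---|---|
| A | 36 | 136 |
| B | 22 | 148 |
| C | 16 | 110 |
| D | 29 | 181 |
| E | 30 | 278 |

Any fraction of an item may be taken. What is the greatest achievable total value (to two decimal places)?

462.00

Greedy by value/weight ratio, highest first.
Ratios (sorted): E 9.27, C 6.88, B 6.73, D 6.24, A 3.78
take E (30 @ 278); take C (16 @ 110); take 11/22 of B → 74.00. Capacity used 57/57.
Total value = 462.00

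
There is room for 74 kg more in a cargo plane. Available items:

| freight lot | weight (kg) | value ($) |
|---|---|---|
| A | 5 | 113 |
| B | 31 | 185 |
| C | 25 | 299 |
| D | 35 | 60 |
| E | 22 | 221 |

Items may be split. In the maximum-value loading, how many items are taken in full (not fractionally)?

3

Sort by value per unit weight and fill in that order.
Ratios (sorted): A 22.60, C 11.96, E 10.05, B 5.97, D 1.71
take A (5 @ 113); take C (25 @ 299); take E (22 @ 221); take 22/31 of B → 131.29. Capacity used 74/74.
3 item(s) taken whole; one partial (take 22/31 of B).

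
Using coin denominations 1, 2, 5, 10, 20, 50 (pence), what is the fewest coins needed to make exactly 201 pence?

5

Greedy: take as many of the largest coin as possible, then repeat with the remainder.
201 = 4×50 + 1×1
Total coins = 4 + 1 = 5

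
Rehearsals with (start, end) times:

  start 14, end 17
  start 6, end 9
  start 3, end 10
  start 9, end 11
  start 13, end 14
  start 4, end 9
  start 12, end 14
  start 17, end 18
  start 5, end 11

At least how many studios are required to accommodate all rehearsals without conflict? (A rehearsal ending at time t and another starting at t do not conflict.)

4

The answer is the maximum number of intervals overlapping at any instant.
starts: [3, 4, 5, 6, 9, 12, 13, 14, 17]
ends:   [9, 9, 10, 11, 11, 14, 14, 17, 18]
s3→1 s4→2 s5→3 s6→4  — peak 4.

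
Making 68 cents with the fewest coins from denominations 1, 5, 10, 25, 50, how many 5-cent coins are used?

1

68 − 1×50→18 − 1×10→8 − 1×5→3 − 3×1→0
Count of 5: 1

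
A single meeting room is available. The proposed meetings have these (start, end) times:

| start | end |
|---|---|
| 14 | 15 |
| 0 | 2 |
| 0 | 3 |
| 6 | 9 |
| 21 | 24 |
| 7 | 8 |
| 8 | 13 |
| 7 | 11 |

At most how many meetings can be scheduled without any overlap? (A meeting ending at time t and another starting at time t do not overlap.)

Greedy by earliest finish: after sorting by end time, pick each interval compatible with the last pick.
By end time: (0,2), (0,3), (7,8), (6,9), (7,11), (8,13), (14,15), (21,24).
Pick (0,2); next start ≥ 2 → (7,8); next start ≥ 8 → (8,13); next start ≥ 13 → (14,15); next start ≥ 15 → (21,24).
Selected 5 meetings.

5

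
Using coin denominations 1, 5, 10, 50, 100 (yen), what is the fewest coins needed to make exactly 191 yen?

7

Greedy: take as many of the largest coin as possible, then repeat with the remainder.
191 − 1×100→91 − 1×50→41 − 4×10→1 − 1×1→0
Total coins = 1 + 1 + 4 + 1 = 7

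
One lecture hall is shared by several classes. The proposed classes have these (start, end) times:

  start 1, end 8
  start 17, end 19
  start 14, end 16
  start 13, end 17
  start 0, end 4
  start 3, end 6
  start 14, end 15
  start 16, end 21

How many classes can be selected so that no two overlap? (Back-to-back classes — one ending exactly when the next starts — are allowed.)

3

Sort by end time and greedily take each interval whose start is ≥ the last chosen end.
By end time: (0,4), (3,6), (1,8), (14,15), (14,16), (13,17), (17,19), (16,21).
Pick (0,4); next start ≥ 4 → (14,15); next start ≥ 15 → (17,19).
Selected 3 classes.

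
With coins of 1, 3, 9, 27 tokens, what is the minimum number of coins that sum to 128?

128 = 4×27 + 2×9 + 2×1
Total coins = 4 + 2 + 2 = 8

8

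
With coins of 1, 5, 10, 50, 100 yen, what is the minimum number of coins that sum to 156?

156 = 1×100 + 1×50 + 1×5 + 1×1
Total coins = 1 + 1 + 1 + 1 = 4

4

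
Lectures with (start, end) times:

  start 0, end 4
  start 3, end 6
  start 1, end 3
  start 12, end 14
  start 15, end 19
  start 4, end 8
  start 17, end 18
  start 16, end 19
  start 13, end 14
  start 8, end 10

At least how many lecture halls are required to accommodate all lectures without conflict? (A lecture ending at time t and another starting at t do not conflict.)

3

Events (time:±→running): 0:+→1 1:+→2 3:-→1 3:+→2 4:-→1 4:+→2 6:-→1 8:-→0 8:+→1 10:-→0 12:+→1 13:+→2 14:-→1 14:-→0 15:+→1 16:+→2 17:+→3 … peak 3.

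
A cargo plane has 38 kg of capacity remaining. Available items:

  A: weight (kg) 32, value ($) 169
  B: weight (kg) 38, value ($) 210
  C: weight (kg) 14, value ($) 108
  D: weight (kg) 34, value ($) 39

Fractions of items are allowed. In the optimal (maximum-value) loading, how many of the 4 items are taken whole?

Order: C (108/14=7.71) > B (210/38=5.53) > A (169/32=5.28) > D (39/34=1.15)
Fill: take C (14 @ 108) → take 24/38 of B → 132.63; 38/38 used.
1 item(s) taken whole; one partial (take 24/38 of B).

1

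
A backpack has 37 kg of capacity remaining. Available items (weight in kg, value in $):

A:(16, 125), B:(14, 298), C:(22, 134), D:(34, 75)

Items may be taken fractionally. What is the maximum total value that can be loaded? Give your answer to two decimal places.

Greedy by value/weight ratio, highest first.
Order: B (298/14=21.29) > A (125/16=7.81) > C (134/22=6.09) > D (75/34=2.21)
Fill: take B (14 @ 298) → take A (16 @ 125) → take 7/22 of C → 42.64; 37/37 used.
Total value = 465.64

465.64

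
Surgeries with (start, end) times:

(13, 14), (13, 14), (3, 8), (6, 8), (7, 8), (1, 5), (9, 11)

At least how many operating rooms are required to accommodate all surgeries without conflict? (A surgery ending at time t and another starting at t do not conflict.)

3

starts: [1, 3, 6, 7, 9, 13, 13]
ends:   [5, 8, 8, 8, 11, 14, 14]
s1→1 s3→2 e5→1 s6→2 s7→3  — peak 3.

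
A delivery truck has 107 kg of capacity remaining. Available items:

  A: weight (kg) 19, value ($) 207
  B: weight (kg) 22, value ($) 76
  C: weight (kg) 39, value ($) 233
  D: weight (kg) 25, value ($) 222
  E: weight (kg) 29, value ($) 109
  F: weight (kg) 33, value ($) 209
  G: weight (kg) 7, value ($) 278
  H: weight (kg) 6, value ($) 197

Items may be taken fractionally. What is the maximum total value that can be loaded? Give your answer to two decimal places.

Sort by value per unit weight and fill in that order.
Order: G (278/7=39.71) > H (197/6=32.83) > A (207/19=10.89) > D (222/25=8.88) > F (209/33=6.33) > C (233/39=5.97) > E (109/29=3.76) > B (76/22=3.45)
Fill: take G (7 @ 278) → take H (6 @ 197) → take A (19 @ 207) → take D (25 @ 222) → take F (33 @ 209) → take 17/39 of C → 101.56; 107/107 used.
Total value = 1214.56

1214.56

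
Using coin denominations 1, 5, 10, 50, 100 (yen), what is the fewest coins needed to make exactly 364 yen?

9

Use the largest denomination that fits, subtract, and repeat.
364 = 3×100 + 1×50 + 1×10 + 4×1
Total coins = 3 + 1 + 1 + 4 = 9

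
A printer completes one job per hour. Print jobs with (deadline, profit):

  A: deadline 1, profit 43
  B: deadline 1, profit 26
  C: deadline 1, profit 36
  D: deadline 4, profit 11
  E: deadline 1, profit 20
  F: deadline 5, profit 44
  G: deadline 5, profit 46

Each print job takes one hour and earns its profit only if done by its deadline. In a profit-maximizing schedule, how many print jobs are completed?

Take jobs in profit order; each goes to the latest open slot no later than its deadline.
By profit: G(d5,46), F(d5,44), A(d1,43), C(d1,36), B(d1,26), E(d1,20), D(d4,11)
G→slot 5; F→slot 4; A→slot 1; C skipped; B skipped; E skipped; D→slot 3.
4 of 7 scheduled.

4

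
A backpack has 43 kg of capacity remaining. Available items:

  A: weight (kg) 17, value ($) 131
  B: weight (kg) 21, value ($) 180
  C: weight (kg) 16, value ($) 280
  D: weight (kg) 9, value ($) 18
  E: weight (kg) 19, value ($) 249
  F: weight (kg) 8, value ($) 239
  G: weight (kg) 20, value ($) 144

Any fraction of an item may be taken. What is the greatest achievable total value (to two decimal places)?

768.00

Ratios (sorted): F 29.88, C 17.50, E 13.11, B 8.57, A 7.71, G 7.20, D 2.00
take F (8 @ 239); take C (16 @ 280); take E (19 @ 249). Capacity used 43/43.
Total value = 768.00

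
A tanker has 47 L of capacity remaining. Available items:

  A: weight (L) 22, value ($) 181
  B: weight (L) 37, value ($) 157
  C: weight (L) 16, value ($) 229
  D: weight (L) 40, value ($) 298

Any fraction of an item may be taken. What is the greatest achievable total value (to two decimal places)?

477.05

Greedy by value/weight ratio, highest first.
Ratios (sorted): C 14.31, A 8.23, D 7.45, B 4.24
take C (16 @ 229); take A (22 @ 181); take 9/40 of D → 67.05. Capacity used 47/47.
Total value = 477.05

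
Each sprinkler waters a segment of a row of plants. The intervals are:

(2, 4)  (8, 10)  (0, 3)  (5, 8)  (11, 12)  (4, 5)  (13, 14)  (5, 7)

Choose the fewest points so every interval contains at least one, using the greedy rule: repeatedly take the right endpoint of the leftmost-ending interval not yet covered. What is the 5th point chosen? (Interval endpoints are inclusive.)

14

Sort by right endpoint; whenever an interval is uncovered, place a point at its right end.
Sorted: [0,3] [2,4] [4,5] [5,7] [5,8] [8,10] [11,12] [13,14]
{[0,3],[2,4]} hit by 3; {[4,5],[5,7],[5,8]} hit by 5; {[8,10]} hit by 10; {[11,12]} hit by 12; {[13,14]} hit by 14.
Points: 3, 5, 10, 12, 14 (5 total).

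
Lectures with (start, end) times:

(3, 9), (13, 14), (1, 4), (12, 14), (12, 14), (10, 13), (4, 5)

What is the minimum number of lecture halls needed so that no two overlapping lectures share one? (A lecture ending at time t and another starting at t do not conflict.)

3

starts: [1, 3, 4, 10, 12, 12, 13]
ends:   [4, 5, 9, 13, 14, 14, 14]
s1→1 s3→2 e4→1 s4→2 e5→1 e9→0 s10→1 s12→2 s12→3  — peak 3.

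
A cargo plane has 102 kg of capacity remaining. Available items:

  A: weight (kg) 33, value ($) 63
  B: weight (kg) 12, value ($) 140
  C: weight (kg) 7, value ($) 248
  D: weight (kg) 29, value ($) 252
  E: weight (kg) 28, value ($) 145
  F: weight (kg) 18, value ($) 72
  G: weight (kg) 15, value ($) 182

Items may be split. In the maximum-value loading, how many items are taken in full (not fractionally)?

Greedy by value/weight ratio, highest first.
Ratios (sorted): C 35.43, G 12.13, B 11.67, D 8.69, E 5.18, F 4.00, A 1.91
take C (7 @ 248); take G (15 @ 182); take B (12 @ 140); take D (29 @ 252); take E (28 @ 145); take 11/18 of F → 44.00. Capacity used 102/102.
5 item(s) taken whole; one partial (take 11/18 of F).

5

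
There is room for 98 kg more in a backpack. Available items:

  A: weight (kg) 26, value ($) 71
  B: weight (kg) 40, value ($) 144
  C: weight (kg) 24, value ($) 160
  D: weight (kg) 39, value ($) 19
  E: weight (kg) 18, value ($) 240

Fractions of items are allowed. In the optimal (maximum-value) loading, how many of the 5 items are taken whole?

Order: E (240/18=13.33) > C (160/24=6.67) > B (144/40=3.60) > A (71/26=2.73) > D (19/39=0.49)
Fill: take E (18 @ 240) → take C (24 @ 160) → take B (40 @ 144) → take 16/26 of A → 43.69; 98/98 used.
3 item(s) taken whole; one partial (take 16/26 of A).

3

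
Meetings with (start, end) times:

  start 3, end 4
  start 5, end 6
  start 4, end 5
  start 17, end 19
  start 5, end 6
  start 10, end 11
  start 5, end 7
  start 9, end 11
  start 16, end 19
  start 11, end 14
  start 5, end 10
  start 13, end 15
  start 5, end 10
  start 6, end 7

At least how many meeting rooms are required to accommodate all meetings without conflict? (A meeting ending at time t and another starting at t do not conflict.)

Events (time:±→running): 3:+→1 4:-→0 4:+→1 5:-→0 5:+→1 5:+→2 5:+→3 5:+→4 5:+→5 … peak 5.

5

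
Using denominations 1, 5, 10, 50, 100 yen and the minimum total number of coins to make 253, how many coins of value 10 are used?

0

Use the largest denomination that fits, subtract, and repeat.
253 − 2×100→53 − 1×50→3 − 3×1→0
Count of 10: 0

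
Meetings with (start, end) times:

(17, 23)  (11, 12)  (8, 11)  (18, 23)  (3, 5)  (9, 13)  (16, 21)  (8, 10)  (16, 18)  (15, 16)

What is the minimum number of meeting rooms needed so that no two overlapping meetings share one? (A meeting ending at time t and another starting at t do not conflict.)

starts: [3, 8, 8, 9, 11, 15, 16, 16, 17, 18]
ends:   [5, 10, 11, 12, 13, 16, 18, 21, 23, 23]
s3→1 e5→0 s8→1 s8→2 s9→3  — peak 3.

3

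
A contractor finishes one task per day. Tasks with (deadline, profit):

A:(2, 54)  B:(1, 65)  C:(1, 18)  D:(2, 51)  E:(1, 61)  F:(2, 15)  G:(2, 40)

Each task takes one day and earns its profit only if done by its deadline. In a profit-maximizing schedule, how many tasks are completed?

Take jobs in profit order; each goes to the latest open slot no later than its deadline.
Profit order: B=65 E=61 A=54 D=51 G=40 C=18 F=15
Assign: B→slot 1, E skipped, A→slot 2, D skipped, G skipped, C skipped, F skipped.
Slots: [1:B] [2:A]
2 of 7 scheduled.

2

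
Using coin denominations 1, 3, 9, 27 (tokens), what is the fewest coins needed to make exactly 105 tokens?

Use the largest denomination that fits, subtract, and repeat.
105 = 3×27 + 2×9 + 2×3
Total coins = 3 + 2 + 2 = 7

7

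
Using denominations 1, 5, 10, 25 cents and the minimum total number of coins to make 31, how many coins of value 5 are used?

1

Use the largest denomination that fits, subtract, and repeat.
31 = 1×25 + 1×5 + 1×1
Count of 5: 1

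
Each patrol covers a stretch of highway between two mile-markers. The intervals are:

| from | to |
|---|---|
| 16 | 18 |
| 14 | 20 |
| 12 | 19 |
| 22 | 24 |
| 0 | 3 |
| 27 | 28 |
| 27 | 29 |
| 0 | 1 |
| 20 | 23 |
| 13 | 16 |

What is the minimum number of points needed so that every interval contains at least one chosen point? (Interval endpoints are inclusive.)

Sort by right endpoint; whenever an interval is uncovered, place a point at its right end.
Sorted: [0,1] [0,3] [13,16] [16,18] [12,19] [14,20] [20,23] [22,24] [27,28] [27,29]
{[0,1],[0,3]} hit by 1; {[13,16],[16,18],[12,19],[14,20]} hit by 16; {[20,23],[22,24]} hit by 23; {[27,28],[27,29]} hit by 28.
Points: 1, 16, 23, 28 (4 total).

4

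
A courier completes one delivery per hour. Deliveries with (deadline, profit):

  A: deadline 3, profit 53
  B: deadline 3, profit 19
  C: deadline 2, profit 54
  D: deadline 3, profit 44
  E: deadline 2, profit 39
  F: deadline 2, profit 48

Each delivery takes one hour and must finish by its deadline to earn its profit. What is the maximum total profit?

155

Take jobs in profit order; each goes to the latest open slot no later than its deadline.
Profit order: C=54 A=53 F=48 D=44 E=39 B=19
Assign: C→slot 2, A→slot 3, F→slot 1, D skipped, E skipped, B skipped.
Slots: [1:F] [2:C] [3:A]
Profit = 48 + 54 + 53 = 155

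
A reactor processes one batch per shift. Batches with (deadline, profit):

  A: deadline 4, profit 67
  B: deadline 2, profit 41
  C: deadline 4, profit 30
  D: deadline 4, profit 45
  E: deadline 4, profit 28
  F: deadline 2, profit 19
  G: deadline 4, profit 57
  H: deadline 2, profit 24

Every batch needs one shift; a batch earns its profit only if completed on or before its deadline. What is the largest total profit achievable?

210

Take jobs in profit order; each goes to the latest open slot no later than its deadline.
By profit: A(d4,67), G(d4,57), D(d4,45), B(d2,41), C(d4,30), E(d4,28), H(d2,24), F(d2,19)
A→slot 4; G→slot 3; D→slot 2; B→slot 1; C skipped; E skipped; H skipped; F skipped.
Profit = 41 + 45 + 57 + 67 = 210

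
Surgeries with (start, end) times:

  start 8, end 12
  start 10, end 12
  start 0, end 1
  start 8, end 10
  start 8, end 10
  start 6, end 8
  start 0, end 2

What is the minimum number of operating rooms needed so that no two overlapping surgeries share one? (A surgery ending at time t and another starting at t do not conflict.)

The answer is the maximum number of intervals overlapping at any instant.
Events (time:±→running): 0:+→1 0:+→2 1:-→1 2:-→0 6:+→1 8:-→0 8:+→1 8:+→2 8:+→3 … peak 3.

3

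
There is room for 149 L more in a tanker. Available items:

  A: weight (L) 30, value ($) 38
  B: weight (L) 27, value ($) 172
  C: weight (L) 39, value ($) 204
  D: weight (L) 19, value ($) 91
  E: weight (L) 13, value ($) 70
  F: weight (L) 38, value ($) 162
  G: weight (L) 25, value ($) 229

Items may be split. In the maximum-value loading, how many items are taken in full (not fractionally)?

5

Sort by value per unit weight and fill in that order.
Ratios (sorted): G 9.16, B 6.37, E 5.38, C 5.23, D 4.79, F 4.26, A 1.27
take G (25 @ 229); take B (27 @ 172); take E (13 @ 70); take C (39 @ 204); take D (19 @ 91); take 26/38 of F → 110.84. Capacity used 149/149.
5 item(s) taken whole; one partial (take 26/38 of F).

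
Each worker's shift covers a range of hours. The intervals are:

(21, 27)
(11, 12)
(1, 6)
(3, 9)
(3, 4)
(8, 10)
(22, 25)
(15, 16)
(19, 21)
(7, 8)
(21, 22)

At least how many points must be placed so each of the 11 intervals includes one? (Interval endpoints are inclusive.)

Process intervals by earliest right end; each time one isn't hit yet, stab at its right endpoint.
By right end: [3,4]  [1,6]  [7,8]  [3,9]  [8,10]  [11,12]  [15,16]  [19,21]  [21,22]  [22,25]  [21,27]
[3,4] uncovered → point at 4; [7,8] uncovered → point at 8; [11,12] uncovered → point at 12; [15,16] uncovered → point at 16; [19,21] uncovered → point at 21; [22,25] uncovered → point at 25.
Points: 4, 8, 12, 16, 21, 25 (6 total).

6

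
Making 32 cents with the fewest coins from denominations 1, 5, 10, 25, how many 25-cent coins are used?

Greedy: take as many of the largest coin as possible, then repeat with the remainder.
32 − 1×25→7 − 1×5→2 − 2×1→0
Count of 25: 1

1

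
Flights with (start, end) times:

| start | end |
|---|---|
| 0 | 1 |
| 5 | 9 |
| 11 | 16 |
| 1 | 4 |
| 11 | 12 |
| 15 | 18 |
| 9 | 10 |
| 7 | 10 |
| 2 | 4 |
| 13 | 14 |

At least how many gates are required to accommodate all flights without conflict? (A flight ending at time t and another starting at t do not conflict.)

starts: [0, 1, 2, 5, 7, 9, 11, 11, 13, 15]
ends:   [1, 4, 4, 9, 10, 10, 12, 14, 16, 18]
s0→1 e1→0 s1→1 s2→2  — peak 2.

2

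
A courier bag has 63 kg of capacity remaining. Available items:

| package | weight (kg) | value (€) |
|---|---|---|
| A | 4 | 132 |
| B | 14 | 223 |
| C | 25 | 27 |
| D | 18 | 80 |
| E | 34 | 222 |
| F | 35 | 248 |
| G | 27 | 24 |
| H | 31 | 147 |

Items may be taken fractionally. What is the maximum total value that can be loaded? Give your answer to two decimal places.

Order: A (132/4=33.00) > B (223/14=15.93) > F (248/35=7.09) > E (222/34=6.53) > H (147/31=4.74) > D (80/18=4.44) > C (27/25=1.08) > G (24/27=0.89)
Fill: take A (4 @ 132) → take B (14 @ 223) → take F (35 @ 248) → take 10/34 of E → 65.29; 63/63 used.
Total value = 668.29

668.29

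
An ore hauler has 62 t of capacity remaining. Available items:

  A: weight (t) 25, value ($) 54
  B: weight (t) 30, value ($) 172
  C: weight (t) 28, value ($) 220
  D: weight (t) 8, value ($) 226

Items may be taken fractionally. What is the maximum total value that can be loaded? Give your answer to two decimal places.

Order: D (226/8=28.25) > C (220/28=7.86) > B (172/30=5.73) > A (54/25=2.16)
Fill: take D (8 @ 226) → take C (28 @ 220) → take 26/30 of B → 149.07; 62/62 used.
Total value = 595.07

595.07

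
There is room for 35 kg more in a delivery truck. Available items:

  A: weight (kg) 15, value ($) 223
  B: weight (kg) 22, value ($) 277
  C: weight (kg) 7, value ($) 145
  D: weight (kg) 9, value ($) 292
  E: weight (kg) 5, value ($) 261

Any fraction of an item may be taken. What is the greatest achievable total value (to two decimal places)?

Ratios (sorted): E 52.20, D 32.44, C 20.71, A 14.87, B 12.59
take E (5 @ 261); take D (9 @ 292); take C (7 @ 145); take 14/15 of A → 208.13. Capacity used 35/35.
Total value = 906.13

906.13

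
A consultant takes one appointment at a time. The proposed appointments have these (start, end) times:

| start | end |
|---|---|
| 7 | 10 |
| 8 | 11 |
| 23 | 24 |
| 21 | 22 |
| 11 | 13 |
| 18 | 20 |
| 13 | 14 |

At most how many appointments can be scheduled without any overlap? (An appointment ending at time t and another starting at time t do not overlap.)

Sort by end time and greedily take each interval whose start is ≥ the last chosen end.
Sorted by end: (7,10)  (8,11)  (11,13)  (13,14)  (18,20)  (21,22)  (23,24)
take (7,10); skip (8,11); take (11,13); take (13,14); take (18,20); take (21,22); take (23,24).
Selected 6 appointments.

6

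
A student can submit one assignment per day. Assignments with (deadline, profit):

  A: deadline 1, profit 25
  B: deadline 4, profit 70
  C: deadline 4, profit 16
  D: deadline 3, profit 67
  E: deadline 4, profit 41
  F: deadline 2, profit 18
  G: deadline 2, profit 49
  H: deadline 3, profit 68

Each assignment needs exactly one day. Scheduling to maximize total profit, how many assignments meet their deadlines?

Take jobs in profit order; each goes to the latest open slot no later than its deadline.
Profit order: B=70 H=68 D=67 G=49 E=41 A=25 F=18 C=16
Assign: B→slot 4, H→slot 3, D→slot 2, G→slot 1, E skipped, A skipped, F skipped, C skipped.
Slots: [1:G] [2:D] [3:H] [4:B]
4 of 8 scheduled.

4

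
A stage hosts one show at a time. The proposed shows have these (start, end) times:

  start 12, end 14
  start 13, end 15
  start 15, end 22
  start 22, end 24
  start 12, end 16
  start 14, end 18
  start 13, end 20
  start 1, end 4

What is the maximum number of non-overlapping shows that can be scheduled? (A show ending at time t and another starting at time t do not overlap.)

4

Sort by end time and greedily take each interval whose start is ≥ the last chosen end.
By end time: (1,4), (12,14), (13,15), (12,16), (14,18), (13,20), (15,22), (22,24).
Pick (1,4); next start ≥ 4 → (12,14); next start ≥ 14 → (14,18); next start ≥ 18 → (22,24).
Selected 4 shows.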